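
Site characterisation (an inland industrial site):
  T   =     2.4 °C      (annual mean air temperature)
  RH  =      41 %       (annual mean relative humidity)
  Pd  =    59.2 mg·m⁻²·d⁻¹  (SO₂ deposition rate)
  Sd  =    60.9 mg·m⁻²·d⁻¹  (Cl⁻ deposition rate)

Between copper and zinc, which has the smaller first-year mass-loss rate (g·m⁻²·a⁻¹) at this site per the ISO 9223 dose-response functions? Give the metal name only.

copper: T≤10 °C ⇒ hinge +0.126·(2.4−10) = -0.9576
  Pd branch = 0.0053·Pd^0.26·e^(0.059·RH+f) = 0.06603 μm/a
  Cl⁻ term: 0.01025·60.9^0.27·exp(0.036·41+0.049·2.4) = 0.153
  r_corr = 0.06603 + 0.153 = 0.219 μm/a
  mass loss = 0.219 μm/a × 8.96 g/cm³ = 1.962 g·m⁻²·a⁻¹
zinc: T≤10 °C ⇒ hinge +0.038·(2.4−10) = -0.2888
  SO₂ term: 0.0129·59.2^0.44·exp(0.046·41-0.2888) = 0.3838
  Sd branch = 0.0175·Sd^0.57·e^(0.008·RH+0.085·T) = 0.31 μm/a
  sum: 0.3838 + 0.31 → r_corr = 0.6937 μm/a
  mass loss = 0.6937 μm/a × 7.14 g/cm³ = 4.953 g·m⁻²·a⁻¹
Ordering by g·m⁻²·a⁻¹: zinc (4.95) > copper (1.96)

copper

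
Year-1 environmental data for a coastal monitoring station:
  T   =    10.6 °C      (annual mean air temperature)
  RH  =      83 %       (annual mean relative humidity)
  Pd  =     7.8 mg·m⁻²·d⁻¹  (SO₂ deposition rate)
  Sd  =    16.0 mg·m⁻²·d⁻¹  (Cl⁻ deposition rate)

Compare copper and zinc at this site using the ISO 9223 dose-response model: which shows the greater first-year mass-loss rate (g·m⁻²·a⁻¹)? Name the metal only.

copper: temperature factor f = -0.080·(0.6) = -0.0480
  sulphur-dioxide contribution → 1.154 μm/a
  chloride contribution → 0.7229 μm/a
  ⇒ r_corr(copper) = 1.877 μm/a
  mass loss = 1.877 μm/a × 8.96 g/cm³ = 16.81 g·m⁻²·a⁻¹
zinc: temperature factor f = -0.071·(0.6) = -0.0426
  sulphur-dioxide contribution → 1.389 μm/a
  chloride contribution → 0.4065 μm/a
  total first-year rate 1.796 μm/a
  mass loss = 1.796 μm/a × 7.14 g/cm³ = 12.82 g·m⁻²·a⁻¹
Ordering by g·m⁻²·a⁻¹: copper (16.8) > zinc (12.8)

copper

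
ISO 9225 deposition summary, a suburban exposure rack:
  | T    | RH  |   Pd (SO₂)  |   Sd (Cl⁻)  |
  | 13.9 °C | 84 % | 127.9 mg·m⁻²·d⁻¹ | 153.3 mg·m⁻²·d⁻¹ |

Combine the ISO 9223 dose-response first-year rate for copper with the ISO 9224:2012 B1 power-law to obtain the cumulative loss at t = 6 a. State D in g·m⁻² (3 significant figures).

D(6) = 106 g·m⁻²

copper: T>10 °C ⇒ hinge -0.080·(13.9−10) = -0.3120
  Pd branch = 0.0053·Pd^0.26·e^(0.059·RH+f) = 1.945 μm/a
  Sd branch = 0.01025·Sd^0.27·e^(0.036·RH+0.049·T) = 1.622 μm/a
  r_corr = 1.945 + 1.622 = 3.567 μm/a
ISO 9224: D(t) = r_corr · t^b with b = 0.667 (copper, B1)
  D(6) = 3.567 × 6^0.667 = 3.567 × 3.304 = 11.78 μm
  Mass loss = 11.78 μm × 8.96 g/cm³ = 105.6 g·m⁻²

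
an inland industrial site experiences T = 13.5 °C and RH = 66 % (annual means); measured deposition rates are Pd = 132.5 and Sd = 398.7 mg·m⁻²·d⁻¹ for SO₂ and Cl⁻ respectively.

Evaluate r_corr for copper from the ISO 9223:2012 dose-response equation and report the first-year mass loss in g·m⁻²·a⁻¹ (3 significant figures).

copper: temperature factor f = -0.080·(3.5) = -0.2800
  sulphur-dioxide contribution → 0.7008 μm/a
  chloride contribution → 1.077 μm/a
  total first-year rate 1.777 μm/a
Convert to mass loss: 1.777 μm/a × 8.96 g/cm³ = 15.93 g·m⁻²·a⁻¹

r_corr = 15.9 g·m⁻²·a⁻¹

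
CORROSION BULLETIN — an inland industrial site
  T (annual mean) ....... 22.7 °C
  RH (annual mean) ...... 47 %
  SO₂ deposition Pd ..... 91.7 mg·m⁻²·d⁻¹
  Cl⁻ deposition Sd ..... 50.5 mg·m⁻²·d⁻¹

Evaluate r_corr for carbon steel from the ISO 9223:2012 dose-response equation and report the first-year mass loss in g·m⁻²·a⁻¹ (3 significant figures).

r_corr = 294 g·m⁻²·a⁻¹

carbon steel: T>10 °C ⇒ hinge -0.054·(22.7−10) = -0.6858
  sulphur-dioxide contribution → 23.92 μm/a
  chloride contribution → 13.57 μm/a
  ⇒ r_corr(carbon steel) = 37.49 μm/a
Convert to mass loss: 37.49 μm/a × 7.85 g/cm³ = 294.3 g·m⁻²·a⁻¹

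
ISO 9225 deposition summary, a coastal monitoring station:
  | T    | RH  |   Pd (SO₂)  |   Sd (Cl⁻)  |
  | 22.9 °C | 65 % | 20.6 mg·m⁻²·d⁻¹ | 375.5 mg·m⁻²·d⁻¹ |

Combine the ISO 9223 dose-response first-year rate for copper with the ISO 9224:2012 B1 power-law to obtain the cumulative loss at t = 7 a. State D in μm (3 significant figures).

copper: temperature factor f = -0.080·(12.9) = -1.0320
  sulphur-dioxide contribution → 0.192 μm/a
  chloride contribution → 1.62 μm/a
  total first-year rate 1.812 μm/a
ISO 9224: D(t) = r_corr · t^b with b = 0.667 (copper, B1)
  D(7) = 1.812 × 7^0.667 = 1.812 × 3.662 = 6.634 μm

D(7) = 6.63 μm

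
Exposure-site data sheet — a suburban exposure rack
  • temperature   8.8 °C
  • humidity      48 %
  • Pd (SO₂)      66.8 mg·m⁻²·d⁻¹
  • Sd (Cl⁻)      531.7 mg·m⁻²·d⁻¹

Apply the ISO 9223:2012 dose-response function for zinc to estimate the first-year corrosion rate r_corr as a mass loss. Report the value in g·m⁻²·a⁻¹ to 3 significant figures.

r_corr = 19.0 g·m⁻²·a⁻¹

zinc: f(T) = +0.038·(T−10) [T≤10 °C] = -0.0456
  Pd branch = 0.0129·Pd^0.44·e^(0.046·RH+f) = 0.7122 μm/a
  Sd branch = 0.0175·Sd^0.57·e^(0.008·RH+0.085·T) = 1.942 μm/a
  sum: 0.7122 + 1.942 → r_corr = 2.654 μm/a
Convert to mass loss: 2.654 μm/a × 7.14 g/cm³ = 18.95 g·m⁻²·a⁻¹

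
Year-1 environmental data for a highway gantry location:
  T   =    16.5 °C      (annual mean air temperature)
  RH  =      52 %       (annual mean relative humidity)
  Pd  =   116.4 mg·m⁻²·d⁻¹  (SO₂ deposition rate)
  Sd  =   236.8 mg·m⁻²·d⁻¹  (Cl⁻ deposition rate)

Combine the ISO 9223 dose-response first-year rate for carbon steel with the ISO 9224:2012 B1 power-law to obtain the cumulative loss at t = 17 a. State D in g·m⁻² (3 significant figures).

D(17) = 2.57e+03 g·m⁻²

carbon steel: T>10 °C ⇒ hinge -0.054·(16.5−10) = -0.3510
  Pd branch = 1.77·Pd^0.52·e^(0.02·RH+f) = 41.83 μm/a
  Cl⁻ term: 0.102·236.8^0.62·exp(0.033·52+0.04·16.5) = 32.55
  r_corr = 41.83 + 32.55 = 74.38 μm/a
Power-law: D(17) = r_corr · 17^0.523
  D(17) = 74.38 × 17^0.523 = 74.38 × 4.401 = 327.3 μm
  Mass loss = 327.3 μm × 7.85 g/cm³ = 2570 g·m⁻²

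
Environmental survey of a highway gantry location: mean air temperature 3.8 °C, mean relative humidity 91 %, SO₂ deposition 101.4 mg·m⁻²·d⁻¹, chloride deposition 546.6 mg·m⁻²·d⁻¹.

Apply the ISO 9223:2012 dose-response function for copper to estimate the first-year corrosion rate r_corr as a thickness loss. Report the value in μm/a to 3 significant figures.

copper: temperature factor f = +0.126·(-6.2) = -0.7812
  sulphur-dioxide contribution → 1.731 μm/a
  chloride contribution → 1.793 μm/a
  ⇒ r_corr(copper) = 3.524 μm/a

r_corr = 3.52 μm/a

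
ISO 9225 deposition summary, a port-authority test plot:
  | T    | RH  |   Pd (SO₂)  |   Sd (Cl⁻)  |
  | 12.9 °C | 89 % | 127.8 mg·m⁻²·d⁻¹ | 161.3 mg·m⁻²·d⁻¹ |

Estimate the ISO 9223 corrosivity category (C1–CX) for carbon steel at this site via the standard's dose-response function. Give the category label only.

C5

carbon steel: temperature factor f = -0.054·(2.9) = -0.1566
  SO₂ term: 1.77·127.8^0.52·exp(0.02·89-0.1566) = 111.8
  Cl⁻ term: 0.102·161.3^0.62·exp(0.033·89+0.04·12.9) = 75.33
  r_corr = 111.8 + 75.33 = 187.1 μm/a
ISO 9223 Table 2 (carbon steel): 80 < 187 ≤ 200 μm/a ⇒ C5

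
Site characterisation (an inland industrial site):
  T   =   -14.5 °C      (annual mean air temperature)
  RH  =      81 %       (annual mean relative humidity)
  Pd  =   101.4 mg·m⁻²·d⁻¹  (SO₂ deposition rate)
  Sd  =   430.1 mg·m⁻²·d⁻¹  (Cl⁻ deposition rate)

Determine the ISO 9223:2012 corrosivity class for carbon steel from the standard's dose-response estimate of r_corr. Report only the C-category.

C3

carbon steel: T≤10 °C ⇒ hinge +0.150·(-14.5−10) = -3.6750
  Pd branch = 1.77·Pd^0.52·e^(0.02·RH+f) = 2.504 μm/a
  Sd branch = 0.102·Sd^0.62·e^(0.033·RH+0.04·T) = 35.51 μm/a
  r_corr = 2.504 + 35.51 = 38.02 μm/a
Category bounds: 25…50 μm/a bracket r_corr ⇒ C3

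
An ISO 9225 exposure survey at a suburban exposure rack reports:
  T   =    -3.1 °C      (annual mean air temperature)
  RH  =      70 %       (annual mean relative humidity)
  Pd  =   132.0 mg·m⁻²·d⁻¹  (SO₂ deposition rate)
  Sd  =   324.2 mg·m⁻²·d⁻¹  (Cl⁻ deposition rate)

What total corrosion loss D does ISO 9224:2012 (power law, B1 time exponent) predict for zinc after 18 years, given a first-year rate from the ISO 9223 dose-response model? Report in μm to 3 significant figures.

zinc: f(T) = +0.038·(T−10) [T≤10 °C] = -0.4978
  sulphur-dioxide contribution → 1.682 μm/a
  chloride contribution → 0.6353 μm/a
  ⇒ r_corr(zinc) = 2.317 μm/a
Long-term exponent b (ISO 9224 Table 2, B1) = 0.813
  D(18) = 2.317 × 18^0.813 = 2.317 × 10.48 = 24.3 μm

D(18) = 24.3 μm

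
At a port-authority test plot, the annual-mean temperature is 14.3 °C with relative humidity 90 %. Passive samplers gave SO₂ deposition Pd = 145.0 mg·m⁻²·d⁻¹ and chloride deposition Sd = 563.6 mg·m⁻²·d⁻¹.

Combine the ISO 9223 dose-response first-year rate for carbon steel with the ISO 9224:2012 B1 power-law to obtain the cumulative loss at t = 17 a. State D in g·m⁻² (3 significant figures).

D(17) = 1.01e+04 g·m⁻²

carbon steel: f(T) = -0.054·(T−10) [T>10 °C] = -0.2322
  sulphur-dioxide contribution → 112.9 μm/a
  chloride contribution → 178.8 μm/a
  ⇒ r_corr(carbon steel) = 291.8 μm/a
Long-term exponent b (ISO 9224 Table 2, B1) = 0.523
  D(17) = 291.8 × 17^0.523 = 291.8 × 4.401 = 1284 μm
  Mass loss = 1284 μm × 7.85 g/cm³ = 1.008e+04 g·m⁻²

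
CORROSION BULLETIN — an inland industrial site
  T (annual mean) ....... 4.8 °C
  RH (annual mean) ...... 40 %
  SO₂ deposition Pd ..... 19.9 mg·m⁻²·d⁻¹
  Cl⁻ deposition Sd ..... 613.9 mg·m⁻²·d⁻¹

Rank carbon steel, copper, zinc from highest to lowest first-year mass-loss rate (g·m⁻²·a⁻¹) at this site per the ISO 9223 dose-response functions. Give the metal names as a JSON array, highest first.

["carbon steel", "zinc", "copper"]

carbon steel: temperature factor f = +0.150·(-5.2) = -0.7800
  Pd branch = 1.77·Pd^0.52·e^(0.02·RH+f) = 8.552 μm/a
  Cl⁻ term: 0.102·613.9^0.62·exp(0.033·40+0.04·4.8) = 24.77
  r_corr = 8.552 + 24.77 = 33.32 μm/a
  mass loss = 33.32 μm/a × 7.85 g/cm³ = 261.6 g·m⁻²·a⁻¹
copper: T≤10 °C ⇒ hinge +0.126·(4.8−10) = -0.6552
  SO₂ term: 0.0053·19.9^0.26·exp(0.059·40-0.6552) = 0.06344
  Cl⁻ term: 0.01025·613.9^0.27·exp(0.036·40+0.049·4.8) = 0.3098
  r_corr = 0.06344 + 0.3098 = 0.3732 μm/a
  mass loss = 0.3732 μm/a × 8.96 g/cm³ = 3.344 g·m⁻²·a⁻¹
zinc: f(T) = +0.038·(T−10) [T≤10 °C] = -0.1976
  Pd branch = 0.0129·Pd^0.44·e^(0.046·RH+f) = 0.2485 μm/a
  Sd branch = 0.0175·Sd^0.57·e^(0.008·RH+0.085·T) = 1.407 μm/a
  sum: 0.2485 + 1.407 → r_corr = 1.656 μm/a
  mass loss = 1.656 μm/a × 7.14 g/cm³ = 11.82 g·m⁻²·a⁻¹
Ordering by g·m⁻²·a⁻¹: carbon steel (262) > zinc (11.8) > copper (3.34)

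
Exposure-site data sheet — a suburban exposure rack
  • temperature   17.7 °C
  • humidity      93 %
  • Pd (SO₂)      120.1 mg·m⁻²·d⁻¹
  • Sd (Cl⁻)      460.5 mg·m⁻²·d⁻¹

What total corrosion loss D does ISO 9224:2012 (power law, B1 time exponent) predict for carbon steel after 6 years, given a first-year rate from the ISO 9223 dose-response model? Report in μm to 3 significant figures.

carbon steel: f(T) = -0.054·(T−10) [T>10 °C] = -0.4158
  SO₂ term: 1.77·120.1^0.52·exp(0.02·93-0.4158) = 90.48
  Sd branch = 0.102·Sd^0.62·e^(0.033·RH+0.04·T) = 199.6 μm/a
  sum: 90.48 + 199.6 → r_corr = 290.1 μm/a
Power-law: D(6) = r_corr · 6^0.523
  D(6) = 290.1 × 6^0.523 = 290.1 × 2.553 = 740.4 μm

D(6) = 740 μm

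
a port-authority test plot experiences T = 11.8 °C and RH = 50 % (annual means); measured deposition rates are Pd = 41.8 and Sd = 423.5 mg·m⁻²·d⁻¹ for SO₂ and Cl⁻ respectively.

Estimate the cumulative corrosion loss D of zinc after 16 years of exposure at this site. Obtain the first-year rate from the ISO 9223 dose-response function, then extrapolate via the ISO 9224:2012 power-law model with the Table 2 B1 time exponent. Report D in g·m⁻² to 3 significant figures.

zinc: temperature factor f = -0.071·(1.8) = -0.1278
  SO₂ term: 0.0129·41.8^0.44·exp(0.046·50-0.1278) = 0.5852
  Cl⁻ term: 0.0175·423.5^0.57·exp(0.008·50+0.085·11.8) = 2.237
  r_corr = 0.5852 + 2.237 = 2.822 μm/a
ISO 9224: D(t) = r_corr · t^b with b = 0.813 (zinc, B1)
  D(16) = 2.822 × 16^0.813 = 2.822 × 9.527 = 26.89 μm
  Mass loss = 26.89 μm × 7.14 g/cm³ = 192 g·m⁻²

D(16) = 192 g·m⁻²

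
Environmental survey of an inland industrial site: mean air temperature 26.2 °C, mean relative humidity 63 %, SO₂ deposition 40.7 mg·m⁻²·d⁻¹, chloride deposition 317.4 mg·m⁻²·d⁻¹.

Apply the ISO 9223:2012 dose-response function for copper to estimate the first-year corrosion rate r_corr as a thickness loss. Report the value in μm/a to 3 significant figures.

copper: temperature factor f = -0.080·(16.2) = -1.2960
  SO₂ term: 0.0053·40.7^0.26·exp(0.059·63-1.2960) = 0.1564
  Cl⁻ term: 0.01025·317.4^0.27·exp(0.036·63+0.049·26.2) = 1.693
  r_corr = 0.1564 + 1.693 = 1.849 μm/a

r_corr = 1.85 μm/a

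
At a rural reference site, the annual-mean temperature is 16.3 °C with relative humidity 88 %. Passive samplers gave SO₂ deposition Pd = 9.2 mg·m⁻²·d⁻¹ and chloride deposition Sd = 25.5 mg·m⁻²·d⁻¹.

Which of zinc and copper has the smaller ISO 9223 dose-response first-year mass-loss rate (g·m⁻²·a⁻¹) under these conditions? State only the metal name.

zinc

zinc: T>10 °C ⇒ hinge -0.071·(16.3−10) = -0.4473
  sulphur-dioxide contribution → 1.254 μm/a
  chloride contribution → 0.8958 μm/a
  total first-year rate 2.15 μm/a
  mass loss = 2.15 μm/a × 7.14 g/cm³ = 15.35 g·m⁻²·a⁻¹
copper: f(T) = -0.080·(T−10) [T>10 °C] = -0.5040
  sulphur-dioxide contribution → 1.025 μm/a
  chloride contribution → 1.298 μm/a
  ⇒ r_corr(copper) = 2.323 μm/a
  mass loss = 2.323 μm/a × 8.96 g/cm³ = 20.81 g·m⁻²·a⁻¹
Ordering by g·m⁻²·a⁻¹: copper (20.8) > zinc (15.4)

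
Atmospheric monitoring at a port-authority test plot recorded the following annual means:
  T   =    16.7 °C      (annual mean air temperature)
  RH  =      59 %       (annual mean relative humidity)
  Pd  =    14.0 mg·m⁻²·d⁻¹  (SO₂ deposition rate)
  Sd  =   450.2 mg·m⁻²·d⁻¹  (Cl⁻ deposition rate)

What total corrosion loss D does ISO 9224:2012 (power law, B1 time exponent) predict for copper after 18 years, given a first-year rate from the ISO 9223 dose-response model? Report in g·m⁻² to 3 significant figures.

D(18) = 74.6 g·m⁻²

copper: T>10 °C ⇒ hinge -0.080·(16.7−10) = -0.5360
  sulphur-dioxide contribution → 0.2001 μm/a
  chloride contribution → 1.012 μm/a
  ⇒ r_corr(copper) = 1.212 μm/a
Power-law: D(18) = r_corr · 18^0.667
  D(18) = 1.212 × 18^0.667 = 1.212 × 6.875 = 8.33 μm
  Mass loss = 8.33 μm × 8.96 g/cm³ = 74.63 g·m⁻²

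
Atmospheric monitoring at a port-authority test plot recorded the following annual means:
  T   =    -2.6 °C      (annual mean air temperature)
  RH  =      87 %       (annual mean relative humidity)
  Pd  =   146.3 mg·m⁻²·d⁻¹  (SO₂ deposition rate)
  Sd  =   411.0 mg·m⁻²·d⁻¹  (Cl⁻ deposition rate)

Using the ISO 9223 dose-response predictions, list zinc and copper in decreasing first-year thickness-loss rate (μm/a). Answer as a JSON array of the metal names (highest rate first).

["zinc", "copper"]

zinc: f(T) = +0.038·(T−10) [T≤10 °C] = -0.4788
  SO₂ term: 0.0129·146.3^0.44·exp(0.046·87-0.4788) = 3.921
  Cl⁻ term: 0.0175·411.0^0.57·exp(0.008·87+0.085·-2.6) = 0.8694
  r_corr = 3.921 + 0.8694 = 4.79 μm/a
copper: T≤10 °C ⇒ hinge +0.126·(-2.6−10) = -1.5876
  Pd branch = 0.0053·Pd^0.26·e^(0.059·RH+f) = 0.6714 μm/a
  Sd branch = 0.01025·Sd^0.27·e^(0.036·RH+0.049·T) = 1.05 μm/a
  sum: 0.6714 + 1.05 → r_corr = 1.722 μm/a
Ordering by μm/a: zinc (4.79) > copper (1.72)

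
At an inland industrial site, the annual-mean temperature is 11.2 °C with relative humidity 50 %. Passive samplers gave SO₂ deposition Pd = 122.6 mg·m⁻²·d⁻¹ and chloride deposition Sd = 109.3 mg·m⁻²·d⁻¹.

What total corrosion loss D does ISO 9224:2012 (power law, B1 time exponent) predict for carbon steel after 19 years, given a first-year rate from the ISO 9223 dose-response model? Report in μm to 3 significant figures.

carbon steel: T>10 °C ⇒ hinge -0.054·(11.2−10) = -0.0648
  sulphur-dioxide contribution → 54.97 μm/a
  chloride contribution → 15.26 μm/a
  total first-year rate 70.24 μm/a
Power-law: D(19) = r_corr · 19^0.523
  D(19) = 70.24 × 19^0.523 = 70.24 × 4.664 = 327.6 μm

D(19) = 328 μm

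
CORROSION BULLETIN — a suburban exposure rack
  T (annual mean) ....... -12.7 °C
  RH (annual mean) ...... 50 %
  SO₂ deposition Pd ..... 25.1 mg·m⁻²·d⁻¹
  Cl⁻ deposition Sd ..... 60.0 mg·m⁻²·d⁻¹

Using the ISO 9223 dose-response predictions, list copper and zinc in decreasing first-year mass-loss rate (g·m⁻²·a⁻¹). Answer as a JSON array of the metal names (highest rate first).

["zinc", "copper"]

copper: T≤10 °C ⇒ hinge +0.126·(-12.7−10) = -2.8602
  Pd branch = 0.0053·Pd^0.26·e^(0.059·RH+f) = 0.0134 μm/a
  Sd branch = 0.01025·Sd^0.27·e^(0.036·RH+0.049·T) = 0.1005 μm/a
  sum: 0.0134 + 0.1005 → r_corr = 0.1139 μm/a
  mass loss = 0.1139 μm/a × 8.96 g/cm³ = 1.021 g·m⁻²·a⁻¹
zinc: f(T) = +0.038·(T−10) [T≤10 °C] = -0.8626
  SO₂ term: 0.0129·25.1^0.44·exp(0.046·50-0.8626) = 0.2242
  Cl⁻ term: 0.0175·60.0^0.57·exp(0.008·50+0.085·-12.7) = 0.09151
  sum: 0.2242 + 0.09151 → r_corr = 0.3157 μm/a
  mass loss = 0.3157 μm/a × 7.14 g/cm³ = 2.254 g·m⁻²·a⁻¹
Ordering by g·m⁻²·a⁻¹: zinc (2.25) > copper (1.02)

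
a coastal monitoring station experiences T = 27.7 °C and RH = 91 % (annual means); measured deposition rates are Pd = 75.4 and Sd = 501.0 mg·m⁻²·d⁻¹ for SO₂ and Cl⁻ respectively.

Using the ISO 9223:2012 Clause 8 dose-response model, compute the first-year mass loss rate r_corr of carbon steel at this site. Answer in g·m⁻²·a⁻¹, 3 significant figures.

r_corr = 2.62e+03 g·m⁻²·a⁻¹

carbon steel: f(T) = -0.054·(T−10) [T>10 °C] = -0.9558
  sulphur-dioxide contribution → 39.77 μm/a
  chloride contribution → 293.7 μm/a
  total first-year rate 333.5 μm/a
Convert to mass loss: 333.5 μm/a × 7.85 g/cm³ = 2618 g·m⁻²·a⁻¹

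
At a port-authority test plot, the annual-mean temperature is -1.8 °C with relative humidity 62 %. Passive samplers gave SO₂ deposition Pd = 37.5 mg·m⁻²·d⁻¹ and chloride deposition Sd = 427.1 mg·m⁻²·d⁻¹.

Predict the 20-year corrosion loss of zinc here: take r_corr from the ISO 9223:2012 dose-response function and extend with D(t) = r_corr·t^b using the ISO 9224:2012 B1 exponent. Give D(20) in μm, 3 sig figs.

zinc: T≤10 °C ⇒ hinge +0.038·(-1.8−10) = -0.4484
  sulphur-dioxide contribution → 0.7031 μm/a
  chloride contribution → 0.7788 μm/a
  ⇒ r_corr(zinc) = 1.482 μm/a
ISO 9224: D(t) = r_corr · t^b with b = 0.813 (zinc, B1)
  D(20) = 1.482 × 20^0.813 = 1.482 × 11.42 = 16.93 μm

D(20) = 16.9 μm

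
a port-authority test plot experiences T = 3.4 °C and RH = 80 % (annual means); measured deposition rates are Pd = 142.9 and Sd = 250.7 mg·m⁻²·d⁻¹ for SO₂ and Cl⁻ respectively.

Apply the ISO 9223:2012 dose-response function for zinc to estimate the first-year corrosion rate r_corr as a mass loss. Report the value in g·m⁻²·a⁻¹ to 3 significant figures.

r_corr = 32.6 g·m⁻²·a⁻¹

zinc: T≤10 °C ⇒ hinge +0.038·(3.4−10) = -0.2508
  SO₂ term: 0.0129·142.9^0.44·exp(0.046·80-0.2508) = 3.533
  Cl⁻ term: 0.0175·250.7^0.57·exp(0.008·80+0.085·3.4) = 1.033
  r_corr = 3.533 + 1.033 = 4.565 μm/a
Convert to mass loss: 4.565 μm/a × 7.14 g/cm³ = 32.6 g·m⁻²·a⁻¹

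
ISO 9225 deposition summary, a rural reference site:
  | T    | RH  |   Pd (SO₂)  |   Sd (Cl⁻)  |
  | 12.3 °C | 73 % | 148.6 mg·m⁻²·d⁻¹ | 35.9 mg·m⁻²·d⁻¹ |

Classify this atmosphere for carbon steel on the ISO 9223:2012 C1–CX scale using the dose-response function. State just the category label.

C5

carbon steel: temperature factor f = -0.054·(2.3) = -0.1242
  Pd branch = 1.77·Pd^0.52·e^(0.02·RH+f) = 90.69 μm/a
  Cl⁻ term: 0.102·35.9^0.62·exp(0.033·73+0.04·12.3) = 17.09
  r_corr = 90.69 + 17.09 = 107.8 μm/a
108 μm/a falls in (80, 200] for carbon steel → category C5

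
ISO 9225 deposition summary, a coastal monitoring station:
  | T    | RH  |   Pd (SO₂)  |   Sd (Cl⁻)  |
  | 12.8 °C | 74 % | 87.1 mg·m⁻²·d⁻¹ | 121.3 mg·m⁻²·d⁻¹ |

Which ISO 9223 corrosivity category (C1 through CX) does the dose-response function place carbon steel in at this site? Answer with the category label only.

carbon steel: T>10 °C ⇒ hinge -0.054·(12.8−10) = -0.1512
  sulphur-dioxide contribution → 68.21 μm/a
  chloride contribution → 38.33 μm/a
  total first-year rate 106.5 μm/a
ISO 9223 Table 2 (carbon steel): 80 < 107 ≤ 200 μm/a ⇒ C5

C5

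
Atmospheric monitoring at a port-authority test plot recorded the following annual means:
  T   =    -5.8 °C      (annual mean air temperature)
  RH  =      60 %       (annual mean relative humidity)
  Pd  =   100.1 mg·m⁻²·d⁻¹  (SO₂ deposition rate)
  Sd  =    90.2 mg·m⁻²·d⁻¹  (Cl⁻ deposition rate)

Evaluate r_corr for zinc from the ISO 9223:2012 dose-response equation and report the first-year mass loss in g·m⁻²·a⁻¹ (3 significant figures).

r_corr = 7.66 g·m⁻²·a⁻¹

zinc: temperature factor f = +0.038·(-15.8) = -0.6004
  sulphur-dioxide contribution → 0.8486 μm/a
  chloride contribution → 0.2248 μm/a
  total first-year rate 1.073 μm/a
Convert to mass loss: 1.073 μm/a × 7.14 g/cm³ = 7.664 g·m⁻²·a⁻¹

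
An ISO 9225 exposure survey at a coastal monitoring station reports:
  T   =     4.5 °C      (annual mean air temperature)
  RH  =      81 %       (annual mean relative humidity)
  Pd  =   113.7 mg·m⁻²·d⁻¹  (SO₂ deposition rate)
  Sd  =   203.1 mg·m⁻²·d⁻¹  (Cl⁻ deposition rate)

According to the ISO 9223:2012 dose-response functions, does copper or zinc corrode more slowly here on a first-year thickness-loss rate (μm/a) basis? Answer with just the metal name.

copper: T≤10 °C ⇒ hinge +0.126·(4.5−10) = -0.6930
  SO₂ term: 0.0053·113.7^0.26·exp(0.059·81-0.6930) = 1.08
  Cl⁻ term: 0.01025·203.1^0.27·exp(0.036·81+0.049·4.5) = 0.9908
  sum: 1.08 + 0.9908 → r_corr = 2.07 μm/a
zinc: f(T) = +0.038·(T−10) [T≤10 °C] = -0.2090
  Pd branch = 0.0129·Pd^0.44·e^(0.046·RH+f) = 3.488 μm/a
  Sd branch = 0.0175·Sd^0.57·e^(0.008·RH+0.085·T) = 1.014 μm/a
  r_corr = 3.488 + 1.014 = 4.502 μm/a
Ordering by μm/a: zinc (4.5) > copper (2.07)

copper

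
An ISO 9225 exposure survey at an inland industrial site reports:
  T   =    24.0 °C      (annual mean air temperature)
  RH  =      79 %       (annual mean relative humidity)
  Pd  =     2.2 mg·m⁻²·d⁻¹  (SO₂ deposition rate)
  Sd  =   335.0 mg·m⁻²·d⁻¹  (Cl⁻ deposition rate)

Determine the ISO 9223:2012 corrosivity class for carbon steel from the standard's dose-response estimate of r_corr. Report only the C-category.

C5

carbon steel: temperature factor f = -0.054·(14.0) = -0.7560
  Pd branch = 1.77·Pd^0.52·e^(0.02·RH+f) = 6.08 μm/a
  Cl⁻ term: 0.102·335.0^0.62·exp(0.033·79+0.04·24.0) = 132.8
  sum: 6.08 + 132.8 → r_corr = 138.9 μm/a
Category bounds: 80…200 μm/a bracket r_corr ⇒ C5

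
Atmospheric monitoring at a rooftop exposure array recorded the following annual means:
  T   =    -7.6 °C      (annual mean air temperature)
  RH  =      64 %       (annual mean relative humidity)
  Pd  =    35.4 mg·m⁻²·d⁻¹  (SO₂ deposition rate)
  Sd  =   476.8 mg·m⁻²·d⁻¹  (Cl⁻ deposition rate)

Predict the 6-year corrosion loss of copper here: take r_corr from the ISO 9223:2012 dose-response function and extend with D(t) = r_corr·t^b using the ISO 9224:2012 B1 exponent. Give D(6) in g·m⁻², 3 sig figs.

copper: T≤10 °C ⇒ hinge +0.126·(-7.6−10) = -2.2176
  sulphur-dioxide contribution → 0.06365 μm/a
  chloride contribution → 0.3739 μm/a
  ⇒ r_corr(copper) = 0.4376 μm/a
ISO 9224: D(t) = r_corr · t^b with b = 0.667 (copper, B1)
  D(6) = 0.4376 × 6^0.667 = 0.4376 × 3.304 = 1.446 μm
  Mass loss = 1.446 μm × 8.96 g/cm³ = 12.95 g·m⁻²

D(6) = 13.0 g·m⁻²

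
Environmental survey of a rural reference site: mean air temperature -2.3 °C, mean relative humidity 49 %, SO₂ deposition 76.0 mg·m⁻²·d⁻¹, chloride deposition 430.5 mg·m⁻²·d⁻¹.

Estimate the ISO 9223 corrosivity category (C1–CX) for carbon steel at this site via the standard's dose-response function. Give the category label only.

C3

carbon steel: T≤10 °C ⇒ hinge +0.150·(-2.3−10) = -1.8450
  SO₂ term: 1.77·76.0^0.52·exp(0.02·49-1.8450) = 7.085
  Sd branch = 0.102·Sd^0.62·e^(0.033·RH+0.04·T) = 20.14 μm/a
  sum: 7.085 + 20.14 → r_corr = 27.22 μm/a
Category bounds: 25…50 μm/a bracket r_corr ⇒ C3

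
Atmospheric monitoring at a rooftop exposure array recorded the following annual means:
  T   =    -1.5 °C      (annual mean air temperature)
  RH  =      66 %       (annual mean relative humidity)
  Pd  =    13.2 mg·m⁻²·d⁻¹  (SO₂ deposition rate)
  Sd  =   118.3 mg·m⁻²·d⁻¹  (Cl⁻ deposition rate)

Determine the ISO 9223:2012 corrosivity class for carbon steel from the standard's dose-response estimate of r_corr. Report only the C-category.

C2

carbon steel: T≤10 °C ⇒ hinge +0.150·(-1.5−10) = -1.7250
  SO₂ term: 1.77·13.2^0.52·exp(0.02·66-1.7250) = 4.516
  Sd branch = 0.102·Sd^0.62·e^(0.033·RH+0.04·T) = 16.36 μm/a
  r_corr = 4.516 + 16.36 = 20.87 μm/a
ISO 9223 Table 2 (carbon steel): 1.3 < 20.9 ≤ 25 μm/a ⇒ C2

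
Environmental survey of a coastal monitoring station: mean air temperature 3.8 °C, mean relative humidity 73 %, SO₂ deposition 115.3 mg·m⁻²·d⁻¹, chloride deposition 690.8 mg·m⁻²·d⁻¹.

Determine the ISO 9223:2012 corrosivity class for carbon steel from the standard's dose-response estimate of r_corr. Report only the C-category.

C5

carbon steel: f(T) = +0.150·(T−10) [T≤10 °C] = -0.9300
  sulphur-dioxide contribution → 35.51 μm/a
  chloride contribution → 76.07 μm/a
  total first-year rate 111.6 μm/a
112 μm/a falls in (80, 200] for carbon steel → category C5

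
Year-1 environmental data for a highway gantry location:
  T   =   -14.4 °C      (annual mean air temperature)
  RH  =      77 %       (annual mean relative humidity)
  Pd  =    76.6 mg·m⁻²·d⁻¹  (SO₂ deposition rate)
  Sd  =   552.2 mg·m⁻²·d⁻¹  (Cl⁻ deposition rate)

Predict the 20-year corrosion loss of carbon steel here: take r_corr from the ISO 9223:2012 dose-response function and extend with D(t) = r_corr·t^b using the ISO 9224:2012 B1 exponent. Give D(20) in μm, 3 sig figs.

D(20) = 185 μm

carbon steel: f(T) = +0.150·(T−10) [T≤10 °C] = -3.6600
  sulphur-dioxide contribution → 2.028 μm/a
  chloride contribution → 36.48 μm/a
  ⇒ r_corr(carbon steel) = 38.51 μm/a
Long-term exponent b (ISO 9224 Table 2, B1) = 0.523
  D(20) = 38.51 × 20^0.523 = 38.51 × 4.791 = 184.5 μm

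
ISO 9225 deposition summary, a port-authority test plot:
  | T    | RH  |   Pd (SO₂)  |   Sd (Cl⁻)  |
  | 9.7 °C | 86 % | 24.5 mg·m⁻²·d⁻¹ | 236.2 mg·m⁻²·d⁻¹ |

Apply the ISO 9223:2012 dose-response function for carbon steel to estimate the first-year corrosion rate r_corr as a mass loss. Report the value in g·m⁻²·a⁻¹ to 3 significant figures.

carbon steel: temperature factor f = +0.150·(-0.3) = -0.0450
  SO₂ term: 1.77·24.5^0.52·exp(0.02·86-0.0450) = 49.86
  Sd branch = 0.102·Sd^0.62·e^(0.033·RH+0.04·T) = 76.04 μm/a
  sum: 49.86 + 76.04 → r_corr = 125.9 μm/a
Convert to mass loss: 125.9 μm/a × 7.85 g/cm³ = 988.4 g·m⁻²·a⁻¹

r_corr = 988 g·m⁻²·a⁻¹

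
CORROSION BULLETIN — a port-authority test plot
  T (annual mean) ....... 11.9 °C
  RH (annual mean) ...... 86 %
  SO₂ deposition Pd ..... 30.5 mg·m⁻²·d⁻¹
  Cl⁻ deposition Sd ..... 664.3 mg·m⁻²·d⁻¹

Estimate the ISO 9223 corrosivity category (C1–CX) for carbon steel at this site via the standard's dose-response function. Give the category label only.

CX

carbon steel: temperature factor f = -0.054·(1.9) = -0.1026
  Pd branch = 1.77·Pd^0.52·e^(0.02·RH+f) = 52.75 μm/a
  Cl⁻ term: 0.102·664.3^0.62·exp(0.033·86+0.04·11.9) = 157.7
  r_corr = 52.75 + 157.7 = 210.4 μm/a
210 μm/a falls in (200, 700] for carbon steel → category CX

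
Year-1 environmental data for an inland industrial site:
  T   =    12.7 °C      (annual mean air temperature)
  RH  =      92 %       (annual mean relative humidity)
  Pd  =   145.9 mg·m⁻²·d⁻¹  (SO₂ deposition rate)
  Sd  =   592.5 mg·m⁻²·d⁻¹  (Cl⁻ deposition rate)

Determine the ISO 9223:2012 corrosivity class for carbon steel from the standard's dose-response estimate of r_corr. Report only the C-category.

CX

carbon steel: f(T) = -0.054·(T−10) [T>10 °C] = -0.1458
  Pd branch = 1.77·Pd^0.52·e^(0.02·RH+f) = 128.5 μm/a
  Sd branch = 0.102·Sd^0.62·e^(0.033·RH+0.04·T) = 184.8 μm/a
  r_corr = 128.5 + 184.8 = 313.4 μm/a
ISO 9223 Table 2 (carbon steel): 200 < 313 ≤ 700 μm/a ⇒ CX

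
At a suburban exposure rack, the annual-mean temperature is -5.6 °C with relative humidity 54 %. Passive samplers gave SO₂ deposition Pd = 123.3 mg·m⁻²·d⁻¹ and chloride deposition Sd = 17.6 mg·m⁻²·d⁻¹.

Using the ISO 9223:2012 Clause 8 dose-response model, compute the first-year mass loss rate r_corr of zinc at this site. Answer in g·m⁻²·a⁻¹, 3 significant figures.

zinc: temperature factor f = +0.038·(-15.6) = -0.5928
  sulphur-dioxide contribution → 0.7111 μm/a
  chloride contribution → 0.08588 μm/a
  ⇒ r_corr(zinc) = 0.797 μm/a
Convert to mass loss: 0.797 μm/a × 7.14 g/cm³ = 5.691 g·m⁻²·a⁻¹

r_corr = 5.69 g·m⁻²·a⁻¹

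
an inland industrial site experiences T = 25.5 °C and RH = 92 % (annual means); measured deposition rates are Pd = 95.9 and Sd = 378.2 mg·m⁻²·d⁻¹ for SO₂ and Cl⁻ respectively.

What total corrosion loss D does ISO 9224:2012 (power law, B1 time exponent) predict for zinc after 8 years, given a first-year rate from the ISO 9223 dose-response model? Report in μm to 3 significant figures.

zinc: f(T) = -0.071·(T−10) [T>10 °C] = -1.1005
  SO₂ term: 0.0129·95.9^0.44·exp(0.046·92-1.1005) = 2.201
  Sd branch = 0.0175·Sd^0.57·e^(0.008·RH+0.085·T) = 9.404 μm/a
  sum: 2.201 + 9.404 → r_corr = 11.6 μm/a
Long-term exponent b (ISO 9224 Table 2, B1) = 0.813
  D(8) = 11.6 × 8^0.813 = 11.6 × 5.423 = 62.93 μm

D(8) = 62.9 μm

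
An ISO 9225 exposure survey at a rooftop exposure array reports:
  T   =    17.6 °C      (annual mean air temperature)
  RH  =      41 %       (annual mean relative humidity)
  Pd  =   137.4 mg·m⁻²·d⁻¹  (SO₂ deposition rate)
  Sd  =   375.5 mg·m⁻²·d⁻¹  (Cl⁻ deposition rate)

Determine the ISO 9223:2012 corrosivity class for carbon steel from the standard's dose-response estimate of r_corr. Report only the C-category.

carbon steel: f(T) = -0.054·(T−10) [T>10 °C] = -0.4104
  Pd branch = 1.77·Pd^0.52·e^(0.02·RH+f) = 34.48 μm/a
  Cl⁻ term: 0.102·375.5^0.62·exp(0.033·41+0.04·17.6) = 31.49
  sum: 34.48 + 31.49 → r_corr = 65.98 μm/a
Category bounds: 50…80 μm/a bracket r_corr ⇒ C4

C4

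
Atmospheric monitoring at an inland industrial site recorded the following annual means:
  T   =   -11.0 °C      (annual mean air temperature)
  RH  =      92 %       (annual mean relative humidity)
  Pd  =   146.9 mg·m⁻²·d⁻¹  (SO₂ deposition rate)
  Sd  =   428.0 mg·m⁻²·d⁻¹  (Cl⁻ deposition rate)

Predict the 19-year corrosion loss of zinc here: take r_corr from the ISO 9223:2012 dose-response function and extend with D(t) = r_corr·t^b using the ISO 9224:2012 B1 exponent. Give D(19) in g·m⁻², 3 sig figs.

D(19) = 317 g·m⁻²

zinc: temperature factor f = +0.038·(-21.0) = -0.7980
  Pd branch = 0.0129·Pd^0.44·e^(0.046·RH+f) = 3.593 μm/a
  Sd branch = 0.0175·Sd^0.57·e^(0.008·RH+0.085·T) = 0.4535 μm/a
  r_corr = 3.593 + 0.4535 = 4.046 μm/a
ISO 9224: D(t) = r_corr · t^b with b = 0.813 (zinc, B1)
  D(19) = 4.046 × 19^0.813 = 4.046 × 10.96 = 44.33 μm
  Mass loss = 44.33 μm × 7.14 g/cm³ = 316.5 g·m⁻²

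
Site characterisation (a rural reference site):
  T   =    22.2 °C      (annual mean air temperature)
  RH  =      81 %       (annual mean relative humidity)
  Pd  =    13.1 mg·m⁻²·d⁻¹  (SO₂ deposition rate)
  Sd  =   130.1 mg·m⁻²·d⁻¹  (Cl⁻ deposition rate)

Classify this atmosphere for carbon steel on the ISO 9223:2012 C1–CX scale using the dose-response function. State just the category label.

carbon steel: temperature factor f = -0.054·(12.2) = -0.6588
  sulphur-dioxide contribution → 17.64 μm/a
  chloride contribution → 73.45 μm/a
  ⇒ r_corr(carbon steel) = 91.08 μm/a
Category bounds: 80…200 μm/a bracket r_corr ⇒ C5

C5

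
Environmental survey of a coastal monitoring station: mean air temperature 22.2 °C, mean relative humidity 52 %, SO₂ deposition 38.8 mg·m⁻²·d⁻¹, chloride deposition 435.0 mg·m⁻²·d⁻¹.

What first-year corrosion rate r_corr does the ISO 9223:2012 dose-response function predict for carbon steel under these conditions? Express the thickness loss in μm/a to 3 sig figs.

r_corr = 77.0 μm/a

carbon steel: temperature factor f = -0.054·(12.2) = -0.6588
  Pd branch = 1.77·Pd^0.52·e^(0.02·RH+f) = 17.37 μm/a
  Sd branch = 0.102·Sd^0.62·e^(0.033·RH+0.04·T) = 59.62 μm/a
  sum: 17.37 + 59.62 → r_corr = 76.98 μm/a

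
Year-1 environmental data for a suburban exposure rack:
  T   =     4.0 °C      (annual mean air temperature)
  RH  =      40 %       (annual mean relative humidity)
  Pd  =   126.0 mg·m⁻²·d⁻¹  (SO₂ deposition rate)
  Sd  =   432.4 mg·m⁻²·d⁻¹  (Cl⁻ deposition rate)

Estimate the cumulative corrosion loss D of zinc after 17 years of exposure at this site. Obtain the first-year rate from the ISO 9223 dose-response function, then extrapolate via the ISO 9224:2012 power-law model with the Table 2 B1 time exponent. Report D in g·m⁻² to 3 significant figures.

D(17) = 116 g·m⁻²

zinc: f(T) = +0.038·(T−10) [T≤10 °C] = -0.2280
  sulphur-dioxide contribution → 0.543 μm/a
  chloride contribution → 1.077 μm/a
  ⇒ r_corr(zinc) = 1.62 μm/a
ISO 9224: D(t) = r_corr · t^b with b = 0.813 (zinc, B1)
  D(17) = 1.62 × 17^0.813 = 1.62 × 10.01 = 16.21 μm
  Mass loss = 16.21 μm × 7.14 g/cm³ = 115.8 g·m⁻²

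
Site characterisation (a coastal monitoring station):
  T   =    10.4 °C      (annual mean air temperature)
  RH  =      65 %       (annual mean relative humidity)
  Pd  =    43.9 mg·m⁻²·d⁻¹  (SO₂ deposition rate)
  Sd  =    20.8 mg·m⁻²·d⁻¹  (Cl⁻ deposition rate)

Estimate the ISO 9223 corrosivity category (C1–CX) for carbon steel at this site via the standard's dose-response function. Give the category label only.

C4

carbon steel: f(T) = -0.054·(T−10) [T>10 °C] = -0.0216
  sulphur-dioxide contribution → 45.42 μm/a
  chloride contribution → 8.67 μm/a
  ⇒ r_corr(carbon steel) = 54.09 μm/a
ISO 9223 Table 2 (carbon steel): 50 < 54.1 ≤ 80 μm/a ⇒ C4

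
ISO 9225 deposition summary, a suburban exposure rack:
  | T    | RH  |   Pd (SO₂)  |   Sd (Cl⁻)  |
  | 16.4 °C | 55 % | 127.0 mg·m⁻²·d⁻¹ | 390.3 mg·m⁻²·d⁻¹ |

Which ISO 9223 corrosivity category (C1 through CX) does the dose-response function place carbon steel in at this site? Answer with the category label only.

carbon steel: T>10 °C ⇒ hinge -0.054·(16.4−10) = -0.3456
  sulphur-dioxide contribution → 46.73 μm/a
  chloride contribution → 48.8 μm/a
  total first-year rate 95.53 μm/a
Category bounds: 80…200 μm/a bracket r_corr ⇒ C5

C5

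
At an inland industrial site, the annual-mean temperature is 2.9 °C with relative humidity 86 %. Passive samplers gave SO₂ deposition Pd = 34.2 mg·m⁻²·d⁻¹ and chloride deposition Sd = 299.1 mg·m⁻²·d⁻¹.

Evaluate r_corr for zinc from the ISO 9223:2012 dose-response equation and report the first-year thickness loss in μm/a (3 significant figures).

zinc: T≤10 °C ⇒ hinge +0.038·(2.9−10) = -0.2698
  sulphur-dioxide contribution → 2.435 μm/a
  chloride contribution → 1.148 μm/a
  ⇒ r_corr(zinc) = 3.583 μm/a

r_corr = 3.58 μm/a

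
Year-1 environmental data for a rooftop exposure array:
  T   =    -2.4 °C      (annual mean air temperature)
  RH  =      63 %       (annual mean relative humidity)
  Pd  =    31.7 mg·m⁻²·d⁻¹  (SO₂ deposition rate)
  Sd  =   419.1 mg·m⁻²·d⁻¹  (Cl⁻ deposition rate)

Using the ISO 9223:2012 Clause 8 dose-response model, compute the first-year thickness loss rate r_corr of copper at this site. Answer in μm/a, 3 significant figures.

copper: T≤10 °C ⇒ hinge +0.126·(-2.4−10) = -1.5624
  sulphur-dioxide contribution → 0.1123 μm/a
  chloride contribution → 0.4494 μm/a
  ⇒ r_corr(copper) = 0.5617 μm/a

r_corr = 0.562 μm/a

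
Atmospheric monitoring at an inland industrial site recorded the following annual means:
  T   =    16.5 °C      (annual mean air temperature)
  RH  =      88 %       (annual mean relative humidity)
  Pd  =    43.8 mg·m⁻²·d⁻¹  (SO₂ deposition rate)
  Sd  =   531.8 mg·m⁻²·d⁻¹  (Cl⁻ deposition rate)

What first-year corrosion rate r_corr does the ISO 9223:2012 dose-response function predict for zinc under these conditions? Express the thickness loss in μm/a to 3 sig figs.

zinc: f(T) = -0.071·(T−10) [T>10 °C] = -0.4615
  Pd branch = 0.0129·Pd^0.44·e^(0.046·RH+f) = 2.457 μm/a
  Cl⁻ term: 0.0175·531.8^0.57·exp(0.008·88+0.085·16.5) = 5.147
  r_corr = 2.457 + 5.147 = 7.604 μm/a

r_corr = 7.60 μm/a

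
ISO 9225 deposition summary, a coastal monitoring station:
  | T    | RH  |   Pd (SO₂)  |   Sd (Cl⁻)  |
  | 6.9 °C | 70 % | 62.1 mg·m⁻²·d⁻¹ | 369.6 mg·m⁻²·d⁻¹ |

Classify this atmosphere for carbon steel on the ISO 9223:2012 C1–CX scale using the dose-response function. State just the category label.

carbon steel: f(T) = +0.150·(T−10) [T≤10 °C] = -0.4650
  SO₂ term: 1.77·62.1^0.52·exp(0.02·70-0.4650) = 38.59
  Sd branch = 0.102·Sd^0.62·e^(0.033·RH+0.04·T) = 52.93 μm/a
  r_corr = 38.59 + 52.93 = 91.51 μm/a
Category bounds: 80…200 μm/a bracket r_corr ⇒ C5

C5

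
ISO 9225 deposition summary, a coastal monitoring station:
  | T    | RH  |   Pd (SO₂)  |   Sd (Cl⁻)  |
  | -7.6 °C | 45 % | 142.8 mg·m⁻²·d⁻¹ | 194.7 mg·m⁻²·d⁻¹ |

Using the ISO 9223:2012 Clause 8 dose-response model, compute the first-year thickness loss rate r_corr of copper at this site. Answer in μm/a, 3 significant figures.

copper: T≤10 °C ⇒ hinge +0.126·(-7.6−10) = -2.2176
  Pd branch = 0.0053·Pd^0.26·e^(0.059·RH+f) = 0.02982 μm/a
  Sd branch = 0.01025·Sd^0.27·e^(0.036·RH+0.049·T) = 0.1481 μm/a
  sum: 0.02982 + 0.1481 → r_corr = 0.178 μm/a

r_corr = 0.178 μm/a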